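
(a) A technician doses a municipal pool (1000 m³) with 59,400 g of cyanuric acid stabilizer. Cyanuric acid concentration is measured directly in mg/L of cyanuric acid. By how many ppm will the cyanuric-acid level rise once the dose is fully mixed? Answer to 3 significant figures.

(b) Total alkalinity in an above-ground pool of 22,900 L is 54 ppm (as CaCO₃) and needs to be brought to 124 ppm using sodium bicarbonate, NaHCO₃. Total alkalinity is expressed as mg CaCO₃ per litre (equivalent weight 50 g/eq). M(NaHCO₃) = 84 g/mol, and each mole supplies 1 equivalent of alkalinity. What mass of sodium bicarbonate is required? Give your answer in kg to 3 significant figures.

(a) 59.4 ppm; (b) 2.69 kg

(a) Volume: 1000 m³ = 1,000,000 L.
(a) Rise: 59,400 g / 1,000,000 L × 1000 = 59.4 mg/L.

(b) Alkalinity to add: (124 − 54) = 70 mg/L as CaCO₃ × 22,900 L = 1603 g as CaCO₃.
(b) Equivalents: 1603 g ÷ 50 g/eq = 32.06 eq.
(b) NaHCO₃ supplies 1 eq per mole → 32.06 mol.
(b) Mass: 32.06 mol × 84 g/mol = 2693 g.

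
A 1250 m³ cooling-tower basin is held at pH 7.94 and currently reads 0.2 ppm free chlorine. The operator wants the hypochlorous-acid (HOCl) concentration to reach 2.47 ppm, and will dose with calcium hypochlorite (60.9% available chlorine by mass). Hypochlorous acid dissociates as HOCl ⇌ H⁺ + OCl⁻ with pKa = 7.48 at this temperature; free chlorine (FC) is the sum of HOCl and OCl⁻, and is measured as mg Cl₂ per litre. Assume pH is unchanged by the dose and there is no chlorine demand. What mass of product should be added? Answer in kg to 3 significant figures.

Volume: 1250 m³ = 1,250,000 L.
[OCl⁻]/[HOCl] = 10^(pH − pKa) = 10^(7.94 − 7.48) = 2.884; fraction as HOCl = 1/(1 + 2.884) = 0.2575.
Free chlorine required for 2.47 ppm HOCl: 2.47 / 0.2575 = 9.594 ppm.
FC to add: 9.594 − 0.2 = 9.394 mg/L as Cl₂.
Cl₂ equivalent: 9.394 mg/L × 1,250,000 L = 11,740 g.
Product at 60.9% available Cl: 11,740 / 0.609 = 19,280 g.

19.3 kg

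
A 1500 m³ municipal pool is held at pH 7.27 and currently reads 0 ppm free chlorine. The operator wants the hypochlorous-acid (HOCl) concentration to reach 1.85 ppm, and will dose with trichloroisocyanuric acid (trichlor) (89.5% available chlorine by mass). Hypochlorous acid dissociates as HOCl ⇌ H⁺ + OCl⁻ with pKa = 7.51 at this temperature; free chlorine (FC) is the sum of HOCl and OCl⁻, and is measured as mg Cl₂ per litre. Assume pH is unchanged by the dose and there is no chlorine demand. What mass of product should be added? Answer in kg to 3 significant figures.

4.88 kg

Volume: 1500 m³ = 1,500,000 L.
[OCl⁻]/[HOCl] = 10^(pH − pKa) = 10^(7.27 − 7.51) = 0.5754; fraction as HOCl = 1/(1 + 0.5754) = 0.6347.
Free chlorine required for 1.85 ppm HOCl: 1.85 / 0.6347 = 2.915 ppm.
FC to add: 2.915 − 0 = 2.915 mg/L as Cl₂.
Cl₂ equivalent: 2.915 mg/L × 1,500,000 L = 4372 g.
Product at 89.5% available Cl: 4372 / 0.895 = 4885 g.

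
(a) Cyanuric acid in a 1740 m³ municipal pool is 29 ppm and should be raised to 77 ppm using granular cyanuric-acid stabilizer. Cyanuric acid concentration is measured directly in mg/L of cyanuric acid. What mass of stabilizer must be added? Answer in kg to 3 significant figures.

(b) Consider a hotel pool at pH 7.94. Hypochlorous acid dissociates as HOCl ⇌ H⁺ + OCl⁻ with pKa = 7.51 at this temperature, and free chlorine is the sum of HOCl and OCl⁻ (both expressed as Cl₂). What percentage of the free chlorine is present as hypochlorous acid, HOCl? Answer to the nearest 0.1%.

(a) 83.5 kg; (b) 27.1%

(a) Volume: 1740 m³ = 1,740,000 L.
(a) CYA to add: (77 − 29) = 48 mg/L × 1,740,000 L = 83,520 g cyanuric acid.

(b) [OCl⁻]/[HOCl] = 10^(pH − pKa) = 10^(7.94 − 7.51) = 10^0.43 = 2.692.
(b) Fraction as HOCl = 1 / (1 + 2.692) = 0.2709.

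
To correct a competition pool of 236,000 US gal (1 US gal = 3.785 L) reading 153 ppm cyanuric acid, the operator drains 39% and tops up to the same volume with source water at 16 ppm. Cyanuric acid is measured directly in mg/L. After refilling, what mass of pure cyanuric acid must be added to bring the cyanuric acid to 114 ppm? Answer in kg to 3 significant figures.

12.9 kg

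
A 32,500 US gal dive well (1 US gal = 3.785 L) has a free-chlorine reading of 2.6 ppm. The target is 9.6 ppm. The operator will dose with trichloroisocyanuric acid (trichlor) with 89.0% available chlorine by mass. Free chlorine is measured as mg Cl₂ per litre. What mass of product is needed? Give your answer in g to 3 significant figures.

Volume: 32,500 US gal × 3.785 L/gal = 123,012 L.
Chlorine deficit: 9.6 − 2.6 = 7 ppm = 7 mg/L as Cl₂.
Cl₂ equivalent needed: 7 mg/L × 123,012 L = 861,100 mg = 861.1 g.
Product at 89.0% available chlorine: 861.1 / 0.89 = 967.5 g.

968 g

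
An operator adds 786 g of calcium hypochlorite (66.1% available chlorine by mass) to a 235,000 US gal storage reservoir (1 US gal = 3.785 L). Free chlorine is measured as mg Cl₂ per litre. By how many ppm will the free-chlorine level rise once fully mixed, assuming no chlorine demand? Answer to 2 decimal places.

0.58 ppm

Volume: 235,000 US gal × 3.785 L/gal = 889,475 L.
Available chlorine delivered: 786 g × 0.661 = 519.5 g as Cl₂.
Concentration rise: 519.5 g / 889,475 L = 0.5841 mg/L = 0.58 ppm.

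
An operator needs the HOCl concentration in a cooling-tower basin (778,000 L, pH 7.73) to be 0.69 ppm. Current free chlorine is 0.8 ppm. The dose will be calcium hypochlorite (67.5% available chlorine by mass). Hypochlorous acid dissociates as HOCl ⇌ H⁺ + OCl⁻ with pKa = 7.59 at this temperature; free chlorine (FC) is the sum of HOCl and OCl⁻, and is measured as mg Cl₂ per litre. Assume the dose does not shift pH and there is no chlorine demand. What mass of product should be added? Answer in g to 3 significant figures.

971 g

[OCl⁻]/[HOCl] = 10^(pH − pKa) = 10^(7.73 − 7.59) = 1.38; fraction as HOCl = 1/(1 + 1.38) = 0.4201.
Free chlorine required for 0.69 ppm HOCl: 0.69 / 0.4201 = 1.642 ppm.
FC to add: 1.642 − 0.8 = 0.8425 mg/L as Cl₂.
Cl₂ equivalent: 0.8425 mg/L × 778,000 L = 655.4 g.
Product at 67.5% available Cl: 655.4 / 0.675 = 971 g.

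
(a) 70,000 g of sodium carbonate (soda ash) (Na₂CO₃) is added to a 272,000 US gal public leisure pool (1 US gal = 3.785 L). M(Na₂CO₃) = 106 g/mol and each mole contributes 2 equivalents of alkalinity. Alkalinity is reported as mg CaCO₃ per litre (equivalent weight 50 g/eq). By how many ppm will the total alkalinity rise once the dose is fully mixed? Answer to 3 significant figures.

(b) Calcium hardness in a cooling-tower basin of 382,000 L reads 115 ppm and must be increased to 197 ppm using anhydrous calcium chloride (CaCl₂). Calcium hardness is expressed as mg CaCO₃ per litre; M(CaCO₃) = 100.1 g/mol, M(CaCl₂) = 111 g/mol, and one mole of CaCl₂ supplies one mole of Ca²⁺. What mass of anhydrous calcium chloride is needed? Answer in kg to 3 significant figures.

(a) 64.1 ppm; (b) 34.7 kg

(a) Volume: 272,000 US gal × 3.785 L/gal = 1,029,520 L.
(a) Moles of Na₂CO₃: 70,000 g ÷ 106 g/mol = 660.4 mol → 1321 eq of alkalinity.
(a) As CaCO₃: 1321 eq × 50 g/eq = 66,040 g.
(a) Rise: 66,040 g / 1,029,520 L × 1000 = 64.14 mg/L.

(b) Hardness to add: (197 − 115) = 82 mg/L as CaCO₃ × 382,000 L = 31,320 g as CaCO₃.
(b) Moles of Ca²⁺ (1 mol Ca²⁺ ≡ 1 mol CaCO₃): 31,320 / 100.1 g/mol = 312.9 mol.
(b) Mass of CaCl₂: 312.9 × 111 = 34,730 g.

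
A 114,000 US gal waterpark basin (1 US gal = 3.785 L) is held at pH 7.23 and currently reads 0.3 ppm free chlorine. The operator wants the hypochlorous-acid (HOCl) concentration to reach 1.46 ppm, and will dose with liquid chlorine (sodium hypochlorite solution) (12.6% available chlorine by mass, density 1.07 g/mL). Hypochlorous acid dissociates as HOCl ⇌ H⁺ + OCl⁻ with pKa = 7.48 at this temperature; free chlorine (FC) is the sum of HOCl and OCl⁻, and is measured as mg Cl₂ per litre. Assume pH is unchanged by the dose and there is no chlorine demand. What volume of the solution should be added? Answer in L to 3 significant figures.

Volume: 114,000 US gal × 3.785 L/gal = 431,490 L.
[OCl⁻]/[HOCl] = 10^(pH − pKa) = 10^(7.23 − 7.48) = 0.5623; fraction as HOCl = 1/(1 + 0.5623) = 0.6401.
Free chlorine required for 1.46 ppm HOCl: 1.46 / 0.6401 = 2.281 ppm.
FC to add: 2.281 − 0.3 = 1.981 mg/L as Cl₂.
Cl₂ equivalent: 1.981 mg/L × 431,490 L = 854.8 g.
Product at 12.6% available Cl: 854.8 / 0.126 = 6784 g.
Volume: 6784 g ÷ 1.07 g/mL = 6340 mL.

6.34 L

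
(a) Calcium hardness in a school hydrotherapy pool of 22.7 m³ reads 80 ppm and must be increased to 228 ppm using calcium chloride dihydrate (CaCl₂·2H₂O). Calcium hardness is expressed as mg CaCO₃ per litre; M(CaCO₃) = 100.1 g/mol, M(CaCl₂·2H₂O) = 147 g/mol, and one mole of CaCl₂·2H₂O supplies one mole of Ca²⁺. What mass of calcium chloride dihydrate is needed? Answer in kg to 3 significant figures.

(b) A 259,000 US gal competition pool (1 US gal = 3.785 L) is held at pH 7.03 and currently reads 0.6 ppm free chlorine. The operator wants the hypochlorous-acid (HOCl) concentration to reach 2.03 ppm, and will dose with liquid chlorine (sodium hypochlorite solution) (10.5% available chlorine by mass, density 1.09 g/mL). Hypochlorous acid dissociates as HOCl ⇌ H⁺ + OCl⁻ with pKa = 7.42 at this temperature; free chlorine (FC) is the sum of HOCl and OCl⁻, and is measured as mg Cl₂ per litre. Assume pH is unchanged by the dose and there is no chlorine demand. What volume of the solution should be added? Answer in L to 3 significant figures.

(a) 4.93 kg; (b) 19.3 L

(a) Volume: 22.7 m³ = 22,700 L.
(a) Hardness to add: (228 − 80) = 148 mg/L as CaCO₃ × 22,700 L = 3360 g as CaCO₃.
(a) Moles of Ca²⁺ (1 mol Ca²⁺ ≡ 1 mol CaCO₃): 3360 / 100.1 g/mol = 33.56 mol.
(a) Mass of CaCl₂·2H₂O: 33.56 × 147 = 4934 g.

(b) Volume: 259,000 US gal × 3.785 L/gal = 980,315 L.
(b) [OCl⁻]/[HOCl] = 10^(pH − pKa) = 10^(7.03 − 7.42) = 0.4074; fraction as HOCl = 1/(1 + 0.4074) = 0.7105.
(b) Free chlorine required for 2.03 ppm HOCl: 2.03 / 0.7105 = 2.857 ppm.
(b) FC to add: 2.857 − 0.6 = 2.257 mg/L as Cl₂.
(b) Cl₂ equivalent: 2.257 mg/L × 980,315 L = 2213 g.
(b) Product at 10.5% available Cl: 2213 / 0.105 = 21,070 g.
(b) Volume: 21,070 g ÷ 1.09 g/mL = 19,330 mL.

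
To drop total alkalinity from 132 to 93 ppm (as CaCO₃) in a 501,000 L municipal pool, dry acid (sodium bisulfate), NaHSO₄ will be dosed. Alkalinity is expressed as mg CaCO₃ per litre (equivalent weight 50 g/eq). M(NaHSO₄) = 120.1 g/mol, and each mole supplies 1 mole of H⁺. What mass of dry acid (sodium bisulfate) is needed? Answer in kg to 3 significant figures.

46.9 kg

Alkalinity to neutralize: (132 − 93) = 39 mg/L as CaCO₃ × 501,000 L = 19,540 g as CaCO₃.
Equivalents of H⁺ required: 19,540 ÷ 50 g/eq = 390.8 eq = 390.8 mol NaHSO₄.
Mass of NaHSO₄: 390.8 × 120.1 = 46,930 g.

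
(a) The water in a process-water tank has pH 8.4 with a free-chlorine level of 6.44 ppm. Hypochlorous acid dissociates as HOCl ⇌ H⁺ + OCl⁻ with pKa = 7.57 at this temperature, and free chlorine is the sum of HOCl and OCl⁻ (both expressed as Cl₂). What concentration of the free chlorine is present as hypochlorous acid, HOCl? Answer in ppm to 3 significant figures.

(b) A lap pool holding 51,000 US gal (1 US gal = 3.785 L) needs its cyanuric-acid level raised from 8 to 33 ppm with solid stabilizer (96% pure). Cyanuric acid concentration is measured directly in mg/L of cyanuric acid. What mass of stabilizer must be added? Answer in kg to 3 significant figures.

(a) [OCl⁻]/[HOCl] = 10^(pH − pKa) = 10^(8.4 − 7.57) = 10^0.83 = 6.761.
(a) Fraction as HOCl = 1 / (1 + 6.761) = 0.1289.
(a) HOCl = 0.1289 × 6.44 ppm = 0.8298 ppm.

(b) Volume: 51,000 US gal × 3.785 L/gal = 193,035 L.
(b) CYA to add: (33 − 8) = 25 mg/L × 193,035 L = 4826 g cyanuric acid.
(b) At 96% purity: 4826 / 0.96 = 5027 g product.

(a) 0.830 ppm; (b) 5.03 kg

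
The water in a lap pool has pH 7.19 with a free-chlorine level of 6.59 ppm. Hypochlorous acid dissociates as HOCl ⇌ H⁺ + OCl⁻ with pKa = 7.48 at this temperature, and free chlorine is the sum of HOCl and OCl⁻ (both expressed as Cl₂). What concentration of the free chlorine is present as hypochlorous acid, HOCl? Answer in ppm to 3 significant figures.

4.36 ppm

[OCl⁻]/[HOCl] = 10^(pH − pKa) = 10^(7.19 − 7.48) = 10^-0.29 = 0.5129.
Fraction as HOCl = 1 / (1 + 0.5129) = 0.661.
HOCl = 0.661 × 6.59 ppm = 4.356 ppm.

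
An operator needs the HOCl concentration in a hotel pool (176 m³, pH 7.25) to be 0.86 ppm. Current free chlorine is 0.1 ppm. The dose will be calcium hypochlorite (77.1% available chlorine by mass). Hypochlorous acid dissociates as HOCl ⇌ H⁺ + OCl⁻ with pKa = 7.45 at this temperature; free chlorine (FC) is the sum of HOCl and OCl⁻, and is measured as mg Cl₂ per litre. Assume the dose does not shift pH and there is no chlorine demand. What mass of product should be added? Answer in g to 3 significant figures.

Volume: 176 m³ = 176,000 L.
[OCl⁻]/[HOCl] = 10^(pH − pKa) = 10^(7.25 − 7.45) = 0.631; fraction as HOCl = 1/(1 + 0.631) = 0.6131.
Free chlorine required for 0.86 ppm HOCl: 0.86 / 0.6131 = 1.403 ppm.
FC to add: 1.403 − 0.1 = 1.303 mg/L as Cl₂.
Cl₂ equivalent: 1.303 mg/L × 176,000 L = 229.3 g.
Product at 77.1% available Cl: 229.3 / 0.771 = 297.4 g.

297 g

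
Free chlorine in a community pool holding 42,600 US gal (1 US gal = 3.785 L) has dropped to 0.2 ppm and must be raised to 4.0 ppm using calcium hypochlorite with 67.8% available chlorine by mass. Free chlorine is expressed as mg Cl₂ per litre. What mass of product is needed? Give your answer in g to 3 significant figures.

904 g

Volume: 42,600 US gal × 3.785 L/gal = 161,241 L.
Chlorine deficit: 4.0 − 0.2 = 3.8 ppm = 3.8 mg/L as Cl₂.
Cl₂ equivalent needed: 3.8 mg/L × 161,241 L = 612,700 mg = 612.7 g.
Product at 67.8% available chlorine: 612.7 / 0.678 = 903.7 g.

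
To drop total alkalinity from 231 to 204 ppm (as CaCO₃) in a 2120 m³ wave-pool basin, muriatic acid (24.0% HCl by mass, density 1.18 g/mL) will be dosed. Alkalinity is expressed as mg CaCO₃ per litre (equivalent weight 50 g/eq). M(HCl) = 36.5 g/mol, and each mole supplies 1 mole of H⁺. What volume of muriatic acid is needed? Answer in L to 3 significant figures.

Volume: 2120 m³ = 2,120,000 L.
Alkalinity to neutralize: (231 − 204) = 27 mg/L as CaCO₃ × 2,120,000 L = 57,240 g as CaCO₃.
Equivalents of H⁺ required: 57,240 ÷ 50 g/eq = 1145 eq = 1145 mol HCl.
Mass of HCl: 1145 × 36.5 = 41,790 g.
Mass of 24.0% solution: 41,790 / 0.24 = 174,100 g.
Volume: 174,100 g ÷ 1.18 g/mL = 147,500 mL.

148 L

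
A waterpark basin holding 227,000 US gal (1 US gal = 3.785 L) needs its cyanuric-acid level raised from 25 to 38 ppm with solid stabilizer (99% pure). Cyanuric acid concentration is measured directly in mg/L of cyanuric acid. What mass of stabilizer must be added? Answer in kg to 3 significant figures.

11.3 kg

Volume: 227,000 US gal × 3.785 L/gal = 859,195 L.
CYA to add: (38 − 25) = 13 mg/L × 859,195 L = 11,170 g cyanuric acid.
At 99% purity: 11,170 / 0.99 = 11,280 g product.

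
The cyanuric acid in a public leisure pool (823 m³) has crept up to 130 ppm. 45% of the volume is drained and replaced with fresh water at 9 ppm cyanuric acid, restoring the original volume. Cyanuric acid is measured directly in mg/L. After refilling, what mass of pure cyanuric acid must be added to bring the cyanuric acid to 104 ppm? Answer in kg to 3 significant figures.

Volume: 823 m³ = 823,000 L.
After draining 45% and refilling: 130 × 0.55 + 9 × 0.45 = 75.55 ppm.
Deficit to target: 104 − 75.55 = 28.45 mg/L.
Mass: 28.45 mg/L × 823,000 L = 23,410 g cyanuric acid.

23.4 kg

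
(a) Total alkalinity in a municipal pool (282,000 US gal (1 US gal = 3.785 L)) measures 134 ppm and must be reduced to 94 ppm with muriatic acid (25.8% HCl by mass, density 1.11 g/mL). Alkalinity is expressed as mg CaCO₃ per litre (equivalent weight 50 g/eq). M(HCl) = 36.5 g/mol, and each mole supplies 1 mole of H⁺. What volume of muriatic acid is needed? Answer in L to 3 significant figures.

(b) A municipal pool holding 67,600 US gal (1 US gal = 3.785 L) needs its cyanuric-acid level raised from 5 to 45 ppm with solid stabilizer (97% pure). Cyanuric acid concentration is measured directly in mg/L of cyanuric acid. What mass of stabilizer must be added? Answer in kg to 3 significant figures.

(a) 109 L; (b) 10.6 kg

(a) Volume: 282,000 US gal × 3.785 L/gal = 1,067,370 L.
(a) Alkalinity to neutralize: (134 − 94) = 40 mg/L as CaCO₃ × 1,067,370 L = 42,690 g as CaCO₃.
(a) Equivalents of H⁺ required: 42,690 ÷ 50 g/eq = 853.9 eq = 853.9 mol HCl.
(a) Mass of HCl: 853.9 × 36.5 = 31,170 g.
(a) Mass of 25.8% solution: 31,170 / 0.258 = 120,800 g.
(a) Volume: 120,800 g ÷ 1.11 g/mL = 108,800 mL.

(b) Volume: 67,600 US gal × 3.785 L/gal = 255,866 L.
(b) CYA to add: (45 − 5) = 40 mg/L × 255,866 L = 10,230 g cyanuric acid.
(b) At 97% purity: 10,230 / 0.97 = 10,550 g product.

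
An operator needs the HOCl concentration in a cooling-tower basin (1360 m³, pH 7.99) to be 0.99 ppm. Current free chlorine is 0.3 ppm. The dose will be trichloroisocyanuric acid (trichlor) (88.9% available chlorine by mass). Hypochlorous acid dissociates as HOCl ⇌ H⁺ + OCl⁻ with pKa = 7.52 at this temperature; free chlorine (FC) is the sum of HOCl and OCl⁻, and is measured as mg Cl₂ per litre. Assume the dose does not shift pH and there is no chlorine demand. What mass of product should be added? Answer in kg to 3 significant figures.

Volume: 1360 m³ = 1,360,000 L.
[OCl⁻]/[HOCl] = 10^(pH − pKa) = 10^(7.99 − 7.52) = 2.951; fraction as HOCl = 1/(1 + 2.951) = 0.2531.
Free chlorine required for 0.99 ppm HOCl: 0.99 / 0.2531 = 3.912 ppm.
FC to add: 3.912 − 0.3 = 3.612 mg/L as Cl₂.
Cl₂ equivalent: 3.612 mg/L × 1,360,000 L = 4912 g.
Product at 88.9% available Cl: 4912 / 0.889 = 5525 g.

5.53 kg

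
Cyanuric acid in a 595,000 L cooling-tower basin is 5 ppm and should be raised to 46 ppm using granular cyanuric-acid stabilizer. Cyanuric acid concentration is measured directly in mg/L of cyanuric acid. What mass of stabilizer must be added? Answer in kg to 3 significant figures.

24.4 kg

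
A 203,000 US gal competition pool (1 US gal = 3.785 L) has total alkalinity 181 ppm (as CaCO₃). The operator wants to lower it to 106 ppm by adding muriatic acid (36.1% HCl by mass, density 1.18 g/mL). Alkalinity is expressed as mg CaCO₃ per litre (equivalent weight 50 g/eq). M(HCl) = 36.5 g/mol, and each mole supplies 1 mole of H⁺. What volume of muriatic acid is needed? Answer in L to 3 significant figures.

98.8 L

Volume: 203,000 US gal × 3.785 L/gal = 768,355 L.
Alkalinity to neutralize: (181 − 106) = 75 mg/L as CaCO₃ × 768,355 L = 57,630 g as CaCO₃.
Equivalents of H⁺ required: 57,630 ÷ 50 g/eq = 1153 eq = 1153 mol HCl.
Mass of HCl: 1153 × 36.5 = 42,070 g.
Mass of 36.1% solution: 42,070 / 0.361 = 116,500 g.
Volume: 116,500 g ÷ 1.18 g/mL = 98,750 mL.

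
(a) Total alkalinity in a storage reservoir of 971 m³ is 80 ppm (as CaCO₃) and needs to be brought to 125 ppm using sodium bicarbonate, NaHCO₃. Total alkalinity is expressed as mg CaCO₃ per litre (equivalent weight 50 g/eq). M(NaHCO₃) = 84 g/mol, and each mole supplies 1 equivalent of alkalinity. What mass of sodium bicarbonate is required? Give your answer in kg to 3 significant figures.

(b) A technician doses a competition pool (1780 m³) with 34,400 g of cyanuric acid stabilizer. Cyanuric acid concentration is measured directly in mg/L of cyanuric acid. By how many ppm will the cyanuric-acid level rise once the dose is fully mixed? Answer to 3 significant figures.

(a) 73.4 kg; (b) 19.3 ppm

(a) Volume: 971 m³ = 971,000 L.
(a) Alkalinity to add: (125 − 80) = 45 mg/L as CaCO₃ × 971,000 L = 43,700 g as CaCO₃.
(a) Equivalents: 43,700 g ÷ 50 g/eq = 873.9 eq.
(a) NaHCO₃ supplies 1 eq per mole → 873.9 mol.
(a) Mass: 873.9 mol × 84 g/mol = 73,410 g.

(b) Volume: 1780 m³ = 1,780,000 L.
(b) Rise: 34,400 g / 1,780,000 L × 1000 = 19.33 mg/L.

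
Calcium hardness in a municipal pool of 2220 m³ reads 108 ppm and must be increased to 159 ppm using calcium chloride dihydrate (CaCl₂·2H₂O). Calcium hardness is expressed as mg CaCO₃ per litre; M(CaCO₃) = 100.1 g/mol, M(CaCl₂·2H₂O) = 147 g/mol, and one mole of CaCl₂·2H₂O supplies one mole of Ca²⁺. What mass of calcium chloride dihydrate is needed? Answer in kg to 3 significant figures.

166 kg

Volume: 2220 m³ = 2,220,000 L.
Hardness to add: (159 − 108) = 51 mg/L as CaCO₃ × 2,220,000 L = 113,200 g as CaCO₃.
Moles of Ca²⁺ (1 mol Ca²⁺ ≡ 1 mol CaCO₃): 113,200 / 100.1 g/mol = 1131 mol.
Mass of CaCl₂·2H₂O: 1131 × 147 = 166,300 g.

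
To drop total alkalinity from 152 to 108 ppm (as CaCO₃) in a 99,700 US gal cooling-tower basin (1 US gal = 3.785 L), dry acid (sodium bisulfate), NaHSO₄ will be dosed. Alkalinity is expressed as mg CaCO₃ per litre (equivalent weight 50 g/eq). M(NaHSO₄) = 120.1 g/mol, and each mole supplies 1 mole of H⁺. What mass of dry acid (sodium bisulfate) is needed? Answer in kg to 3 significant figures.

Volume: 99,700 US gal × 3.785 L/gal = 377,364 L.
Alkalinity to neutralize: (152 − 108) = 44 mg/L as CaCO₃ × 377,364 L = 16,600 g as CaCO₃.
Equivalents of H⁺ required: 16,600 ÷ 50 g/eq = 332.1 eq = 332.1 mol NaHSO₄.
Mass of NaHSO₄: 332.1 × 120.1 = 39,880 g.

39.9 kg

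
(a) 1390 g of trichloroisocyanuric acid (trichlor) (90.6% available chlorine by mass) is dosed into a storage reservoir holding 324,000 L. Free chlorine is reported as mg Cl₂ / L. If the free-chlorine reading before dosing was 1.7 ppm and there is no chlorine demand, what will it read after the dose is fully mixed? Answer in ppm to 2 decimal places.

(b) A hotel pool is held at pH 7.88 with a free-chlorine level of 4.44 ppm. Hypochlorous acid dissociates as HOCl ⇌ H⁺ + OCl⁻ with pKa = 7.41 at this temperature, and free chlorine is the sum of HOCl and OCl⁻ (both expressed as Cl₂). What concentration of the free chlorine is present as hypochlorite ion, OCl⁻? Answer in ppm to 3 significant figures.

(a) Available chlorine delivered: 1390 g × 0.906 = 1259 g as Cl₂.
(a) Concentration rise: 1259 g / 324,000 L = 3.887 mg/L = 3.89 ppm.
(a) Final FC: 1.7 + 3.89 = 5.59 ppm.

(b) [OCl⁻]/[HOCl] = 10^(pH − pKa) = 10^(7.88 − 7.41) = 10^0.47 = 2.951.
(b) Fraction as HOCl = 1 / (1 + 2.951) = 0.2531.
(b) OCl⁻ = (1 − 0.2531) × 4.44 ppm = 3.316 ppm.

(a) 5.59 ppm; (b) 3.32 ppm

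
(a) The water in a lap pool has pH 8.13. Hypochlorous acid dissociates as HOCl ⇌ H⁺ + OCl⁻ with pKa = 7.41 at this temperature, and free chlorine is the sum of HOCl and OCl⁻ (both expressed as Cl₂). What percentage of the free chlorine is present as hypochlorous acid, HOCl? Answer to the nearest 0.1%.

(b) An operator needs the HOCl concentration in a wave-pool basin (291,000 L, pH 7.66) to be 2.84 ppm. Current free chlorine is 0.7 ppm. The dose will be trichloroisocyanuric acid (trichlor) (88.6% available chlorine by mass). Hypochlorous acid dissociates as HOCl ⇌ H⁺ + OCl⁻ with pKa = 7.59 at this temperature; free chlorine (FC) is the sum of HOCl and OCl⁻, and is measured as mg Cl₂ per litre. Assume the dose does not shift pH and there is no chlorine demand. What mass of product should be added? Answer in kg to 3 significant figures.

(a) 16.0%; (b) 1.80 kg

(a) [OCl⁻]/[HOCl] = 10^(pH − pKa) = 10^(8.13 − 7.41) = 10^0.72 = 5.248.
(a) Fraction as HOCl = 1 / (1 + 5.248) = 0.16.

(b) [OCl⁻]/[HOCl] = 10^(pH − pKa) = 10^(7.66 − 7.59) = 1.175; fraction as HOCl = 1/(1 + 1.175) = 0.4598.
(b) Free chlorine required for 2.84 ppm HOCl: 2.84 / 0.4598 = 6.177 ppm.
(b) FC to add: 6.177 − 0.7 = 5.477 mg/L as Cl₂.
(b) Cl₂ equivalent: 5.477 mg/L × 291,000 L = 1594 g.
(b) Product at 88.6% available Cl: 1594 / 0.886 = 1799 g.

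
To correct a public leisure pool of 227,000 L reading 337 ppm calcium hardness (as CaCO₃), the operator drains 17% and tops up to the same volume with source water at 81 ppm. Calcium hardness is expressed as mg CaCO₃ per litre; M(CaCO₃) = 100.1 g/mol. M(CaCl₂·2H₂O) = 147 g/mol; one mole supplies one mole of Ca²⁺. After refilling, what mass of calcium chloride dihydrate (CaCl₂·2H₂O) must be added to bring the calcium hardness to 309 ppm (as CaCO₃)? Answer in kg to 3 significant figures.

5.17 kg

After draining 17% and refilling: 337 × 0.83 + 81 × 0.17 = 293.48 ppm.
Deficit to target: 309 − 293.48 = 15.52 mg/L.
As CaCO₃: 15.52 mg/L × 227,000 L = 3523 g; ÷ 100.1 = 35.2 mol Ca²⁺.
Mass: 35.2 × 147 = 5174 g.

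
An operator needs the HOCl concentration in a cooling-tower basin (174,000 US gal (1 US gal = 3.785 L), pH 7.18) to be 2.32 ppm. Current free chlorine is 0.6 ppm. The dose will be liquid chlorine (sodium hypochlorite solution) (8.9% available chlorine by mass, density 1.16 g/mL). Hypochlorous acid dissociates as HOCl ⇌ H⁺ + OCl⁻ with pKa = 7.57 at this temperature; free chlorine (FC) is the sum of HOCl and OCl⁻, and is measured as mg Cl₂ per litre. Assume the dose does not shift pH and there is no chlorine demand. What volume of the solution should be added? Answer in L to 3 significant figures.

17.0 L

Volume: 174,000 US gal × 3.785 L/gal = 658,590 L.
[OCl⁻]/[HOCl] = 10^(pH − pKa) = 10^(7.18 − 7.57) = 0.4074; fraction as HOCl = 1/(1 + 0.4074) = 0.7105.
Free chlorine required for 2.32 ppm HOCl: 2.32 / 0.7105 = 3.265 ppm.
FC to add: 3.265 − 0.6 = 2.665 mg/L as Cl₂.
Cl₂ equivalent: 2.665 mg/L × 658,590 L = 1755 g.
Product at 8.9% available Cl: 1755 / 0.089 = 19,720 g.
Volume: 19,720 g ÷ 1.16 g/mL = 17,000 mL.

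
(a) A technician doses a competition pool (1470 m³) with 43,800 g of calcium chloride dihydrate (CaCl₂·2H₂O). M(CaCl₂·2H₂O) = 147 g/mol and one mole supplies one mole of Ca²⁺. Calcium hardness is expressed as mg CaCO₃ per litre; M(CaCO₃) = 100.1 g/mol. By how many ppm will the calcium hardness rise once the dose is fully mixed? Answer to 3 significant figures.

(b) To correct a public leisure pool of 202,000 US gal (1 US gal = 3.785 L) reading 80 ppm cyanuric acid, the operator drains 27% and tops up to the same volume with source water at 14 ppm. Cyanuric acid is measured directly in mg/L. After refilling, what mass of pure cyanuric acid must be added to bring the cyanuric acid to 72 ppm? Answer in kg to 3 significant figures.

(a) 20.3 ppm; (b) 7.51 kg

(a) Volume: 1470 m³ = 1,470,000 L.
(a) Moles of Ca²⁺: 43,800 g ÷ 147 g/mol = 298 mol.
(a) As CaCO₃: 298 mol × 100.1 g/mol = 29,830 g.
(a) Rise: 29,830 g / 1,470,000 L × 1000 = 20.29 mg/L.

(b) Volume: 202,000 US gal × 3.785 L/gal = 764,570 L.
(b) After draining 27% and refilling: 80 × 0.73 + 14 × 0.27 = 62.18 ppm.
(b) Deficit to target: 72 − 62.18 = 9.82 mg/L.
(b) Mass: 9.82 mg/L × 764,570 L = 7508 g cyanuric acid.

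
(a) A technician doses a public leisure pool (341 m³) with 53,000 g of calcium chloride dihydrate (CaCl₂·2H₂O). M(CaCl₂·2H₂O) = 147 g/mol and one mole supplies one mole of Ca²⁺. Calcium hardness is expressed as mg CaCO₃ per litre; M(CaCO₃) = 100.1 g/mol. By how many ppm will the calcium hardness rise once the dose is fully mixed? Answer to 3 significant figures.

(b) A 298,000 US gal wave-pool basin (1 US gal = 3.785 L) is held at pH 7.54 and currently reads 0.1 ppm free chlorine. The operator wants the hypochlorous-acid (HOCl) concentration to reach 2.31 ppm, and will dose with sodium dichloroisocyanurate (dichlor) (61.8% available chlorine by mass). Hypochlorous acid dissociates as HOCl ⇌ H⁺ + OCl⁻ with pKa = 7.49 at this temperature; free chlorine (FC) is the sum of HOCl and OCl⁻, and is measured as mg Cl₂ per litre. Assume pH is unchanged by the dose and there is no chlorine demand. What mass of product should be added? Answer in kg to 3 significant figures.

(a) Volume: 341 m³ = 341,000 L.
(a) Moles of Ca²⁺: 53,000 g ÷ 147 g/mol = 360.5 mol.
(a) As CaCO₃: 360.5 mol × 100.1 g/mol = 36,090 g.
(a) Rise: 36,090 g / 341,000 L × 1000 = 105.8 mg/L.

(b) Volume: 298,000 US gal × 3.785 L/gal = 1,127,930 L.
(b) [OCl⁻]/[HOCl] = 10^(pH − pKa) = 10^(7.54 − 7.49) = 1.122; fraction as HOCl = 1/(1 + 1.122) = 0.4712.
(b) Free chlorine required for 2.31 ppm HOCl: 2.31 / 0.4712 = 4.902 ppm.
(b) FC to add: 4.902 − 0.1 = 4.802 mg/L as Cl₂.
(b) Cl₂ equivalent: 4.802 mg/L × 1,127,930 L = 5416 g.
(b) Product at 61.8% available Cl: 5416 / 0.618 = 8764 g.

(a) 106 ppm; (b) 8.76 kg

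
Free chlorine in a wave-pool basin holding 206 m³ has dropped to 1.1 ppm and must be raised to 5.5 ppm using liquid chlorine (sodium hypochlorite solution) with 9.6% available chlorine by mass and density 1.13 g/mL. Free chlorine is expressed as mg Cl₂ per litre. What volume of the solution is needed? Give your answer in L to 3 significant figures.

Volume: 206 m³ = 206,000 L.
Chlorine deficit: 5.5 − 1.1 = 4.4 ppm = 4.4 mg/L as Cl₂.
Cl₂ equivalent needed: 4.4 mg/L × 206,000 L = 906,400 mg = 906.4 g.
Product at 9.6% available chlorine: 906.4 / 0.096 = 9442 g.
Volume at density 1.13 g/mL: 9442 g ÷ 1.13 g/mL = 8355 mL.

8.36 L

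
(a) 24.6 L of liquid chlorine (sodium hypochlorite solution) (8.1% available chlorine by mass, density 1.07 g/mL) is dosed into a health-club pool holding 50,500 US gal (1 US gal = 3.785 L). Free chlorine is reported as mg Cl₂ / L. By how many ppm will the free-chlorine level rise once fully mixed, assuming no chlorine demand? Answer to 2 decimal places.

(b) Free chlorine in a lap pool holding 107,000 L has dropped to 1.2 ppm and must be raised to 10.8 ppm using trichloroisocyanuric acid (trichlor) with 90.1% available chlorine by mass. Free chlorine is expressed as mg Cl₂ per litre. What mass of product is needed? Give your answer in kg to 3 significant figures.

(a) 11.15 ppm; (b) 1.14 kg

(a) Volume: 50,500 US gal × 3.785 L/gal = 191,142 L.
(a) Mass of solution: 24.6 L × 1000 mL/L × 1.07 g/mL = 26,320 g.
(a) Available chlorine delivered: 26,320 g × 0.081 = 2132 g as Cl₂.
(a) Concentration rise: 2132 g / 191,142 L = 11.15 mg/L = 11.15 ppm.

(b) Chlorine deficit: 10.8 − 1.2 = 9.6 ppm = 9.6 mg/L as Cl₂.
(b) Cl₂ equivalent needed: 9.6 mg/L × 107,000 L = 1,027,000 mg = 1027 g.
(b) Product at 90.1% available chlorine: 1027 / 0.901 = 1140 g.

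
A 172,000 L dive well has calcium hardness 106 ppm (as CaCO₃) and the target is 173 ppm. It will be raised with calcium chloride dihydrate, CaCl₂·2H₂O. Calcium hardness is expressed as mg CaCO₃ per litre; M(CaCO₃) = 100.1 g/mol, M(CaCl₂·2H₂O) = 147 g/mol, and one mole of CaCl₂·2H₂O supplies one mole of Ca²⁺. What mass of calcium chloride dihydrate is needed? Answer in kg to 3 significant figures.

16.9 kg

Hardness to add: (173 − 106) = 67 mg/L as CaCO₃ × 172,000 L = 11,520 g as CaCO₃.
Moles of Ca²⁺ (1 mol Ca²⁺ ≡ 1 mol CaCO₃): 11,520 / 100.1 g/mol = 115.1 mol.
Mass of CaCl₂·2H₂O: 115.1 × 147 = 16,920 g.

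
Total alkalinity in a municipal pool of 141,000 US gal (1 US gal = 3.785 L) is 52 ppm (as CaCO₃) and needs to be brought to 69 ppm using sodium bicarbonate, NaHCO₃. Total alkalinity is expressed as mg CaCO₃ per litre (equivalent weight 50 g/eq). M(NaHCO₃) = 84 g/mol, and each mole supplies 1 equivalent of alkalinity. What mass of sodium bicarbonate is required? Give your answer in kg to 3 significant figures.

Volume: 141,000 US gal × 3.785 L/gal = 533,685 L.
Alkalinity to add: (69 − 52) = 17 mg/L as CaCO₃ × 533,685 L = 9073 g as CaCO₃.
Equivalents: 9073 g ÷ 50 g/eq = 181.5 eq.
NaHCO₃ supplies 1 eq per mole → 181.5 mol.
Mass: 181.5 mol × 84 g/mol = 15,240 g.

15.2 kg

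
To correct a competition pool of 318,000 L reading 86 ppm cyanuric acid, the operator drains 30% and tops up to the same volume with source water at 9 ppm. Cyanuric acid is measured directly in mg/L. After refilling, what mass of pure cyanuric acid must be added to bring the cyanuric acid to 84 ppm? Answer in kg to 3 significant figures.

After draining 30% and refilling: 86 × 0.70 + 9 × 0.30 = 62.9 ppm.
Deficit to target: 84 − 62.9 = 21.1 mg/L.
Mass: 21.1 mg/L × 318,000 L = 6710 g cyanuric acid.

6.71 kg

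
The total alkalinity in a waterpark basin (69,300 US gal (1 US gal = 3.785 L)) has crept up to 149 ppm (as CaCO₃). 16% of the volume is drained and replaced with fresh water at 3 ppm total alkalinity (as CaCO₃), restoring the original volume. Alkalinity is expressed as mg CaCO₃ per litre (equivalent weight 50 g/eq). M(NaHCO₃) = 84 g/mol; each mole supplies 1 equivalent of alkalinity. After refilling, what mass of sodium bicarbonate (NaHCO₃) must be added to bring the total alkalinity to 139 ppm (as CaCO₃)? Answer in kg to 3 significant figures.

5.89 kg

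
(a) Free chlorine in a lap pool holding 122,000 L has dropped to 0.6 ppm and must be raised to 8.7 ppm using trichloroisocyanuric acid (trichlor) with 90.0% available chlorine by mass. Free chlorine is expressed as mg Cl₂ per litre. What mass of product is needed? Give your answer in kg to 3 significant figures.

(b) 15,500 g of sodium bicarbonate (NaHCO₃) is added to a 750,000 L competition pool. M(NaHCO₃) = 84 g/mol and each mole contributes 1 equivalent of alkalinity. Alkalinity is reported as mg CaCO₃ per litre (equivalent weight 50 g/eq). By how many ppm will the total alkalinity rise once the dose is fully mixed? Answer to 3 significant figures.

(a) Chlorine deficit: 8.7 − 0.6 = 8.1 ppm = 8.1 mg/L as Cl₂.
(a) Cl₂ equivalent needed: 8.1 mg/L × 122,000 L = 988,200 mg = 988.2 g.
(a) Product at 90.0% available chlorine: 988.2 / 0.9 = 1098 g.

(b) Moles of NaHCO₃: 15,500 g ÷ 84 g/mol = 184.5 mol → 184.5 eq of alkalinity.
(b) As CaCO₃: 184.5 eq × 50 g/eq = 9226 g.
(b) Rise: 9226 g / 750,000 L × 1000 = 12.3 mg/L.

(a) 1.10 kg; (b) 12.3 ppm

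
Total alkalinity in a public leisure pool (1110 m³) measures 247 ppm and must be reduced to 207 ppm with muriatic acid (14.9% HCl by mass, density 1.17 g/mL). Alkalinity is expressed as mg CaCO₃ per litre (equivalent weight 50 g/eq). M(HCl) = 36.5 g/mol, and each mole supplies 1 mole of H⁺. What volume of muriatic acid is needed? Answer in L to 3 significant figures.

Volume: 1110 m³ = 1,110,000 L.
Alkalinity to neutralize: (247 − 207) = 40 mg/L as CaCO₃ × 1,110,000 L = 44,400 g as CaCO₃.
Equivalents of H⁺ required: 44,400 ÷ 50 g/eq = 888 eq = 888 mol HCl.
Mass of HCl: 888 × 36.5 = 32,410 g.
Mass of 14.9% solution: 32,410 / 0.149 = 217,500 g.
Volume: 217,500 g ÷ 1.17 g/mL = 185,900 mL.

186 L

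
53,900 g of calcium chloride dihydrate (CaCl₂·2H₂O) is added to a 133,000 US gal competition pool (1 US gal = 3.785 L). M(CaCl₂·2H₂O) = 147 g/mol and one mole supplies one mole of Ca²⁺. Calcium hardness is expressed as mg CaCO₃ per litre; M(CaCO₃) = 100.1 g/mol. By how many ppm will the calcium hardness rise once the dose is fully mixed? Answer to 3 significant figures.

Volume: 133,000 US gal × 3.785 L/gal = 503,405 L.
Moles of Ca²⁺: 53,900 g ÷ 147 g/mol = 366.7 mol.
As CaCO₃: 366.7 mol × 100.1 g/mol = 36,700 g.
Rise: 36,700 g / 503,405 L × 1000 = 72.91 mg/L.

72.9 ppm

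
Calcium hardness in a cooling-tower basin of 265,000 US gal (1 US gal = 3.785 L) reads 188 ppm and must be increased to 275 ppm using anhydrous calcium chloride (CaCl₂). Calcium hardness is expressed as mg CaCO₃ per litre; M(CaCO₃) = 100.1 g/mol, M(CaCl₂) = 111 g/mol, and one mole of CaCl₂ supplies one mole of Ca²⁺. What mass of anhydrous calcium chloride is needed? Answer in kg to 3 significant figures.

Volume: 265,000 US gal × 3.785 L/gal = 1,003,025 L.
Hardness to add: (275 − 188) = 87 mg/L as CaCO₃ × 1,003,025 L = 87,260 g as CaCO₃.
Moles of Ca²⁺ (1 mol Ca²⁺ ≡ 1 mol CaCO₃): 87,260 / 100.1 g/mol = 871.8 mol.
Mass of CaCl₂: 871.8 × 111 = 96,770 g.

96.8 kg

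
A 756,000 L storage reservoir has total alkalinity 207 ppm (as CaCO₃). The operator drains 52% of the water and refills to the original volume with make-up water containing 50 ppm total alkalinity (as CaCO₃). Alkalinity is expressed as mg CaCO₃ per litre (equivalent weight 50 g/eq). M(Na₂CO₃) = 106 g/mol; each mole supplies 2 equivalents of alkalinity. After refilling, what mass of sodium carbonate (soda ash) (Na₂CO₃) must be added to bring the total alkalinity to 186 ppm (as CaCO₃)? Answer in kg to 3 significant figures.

48.6 kg

After draining 52% and refilling: 207 × 0.48 + 50 × 0.52 = 125.36 ppm.
Deficit to target: 186 − 125.36 = 60.64 mg/L.
As CaCO₃: 60.64 mg/L × 756,000 L = 45,840 g; ÷ 50 g/eq ÷ 2 = 458.4 mol Na₂CO₃.
Mass: 458.4 × 106 = 48,590 g.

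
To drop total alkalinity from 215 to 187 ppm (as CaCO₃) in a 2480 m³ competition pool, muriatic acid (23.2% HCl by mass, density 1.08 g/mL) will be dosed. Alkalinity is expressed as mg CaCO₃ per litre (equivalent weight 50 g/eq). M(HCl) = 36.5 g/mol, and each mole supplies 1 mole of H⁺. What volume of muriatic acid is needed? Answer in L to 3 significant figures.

Volume: 2480 m³ = 2,480,000 L.
Alkalinity to neutralize: (215 − 187) = 28 mg/L as CaCO₃ × 2,480,000 L = 69,440 g as CaCO₃.
Equivalents of H⁺ required: 69,440 ÷ 50 g/eq = 1389 eq = 1389 mol HCl.
Mass of HCl: 1389 × 36.5 = 50,690 g.
Mass of 23.2% solution: 50,690 / 0.232 = 218,500 g.
Volume: 218,500 g ÷ 1.08 g/mL = 202,300 mL.

202 L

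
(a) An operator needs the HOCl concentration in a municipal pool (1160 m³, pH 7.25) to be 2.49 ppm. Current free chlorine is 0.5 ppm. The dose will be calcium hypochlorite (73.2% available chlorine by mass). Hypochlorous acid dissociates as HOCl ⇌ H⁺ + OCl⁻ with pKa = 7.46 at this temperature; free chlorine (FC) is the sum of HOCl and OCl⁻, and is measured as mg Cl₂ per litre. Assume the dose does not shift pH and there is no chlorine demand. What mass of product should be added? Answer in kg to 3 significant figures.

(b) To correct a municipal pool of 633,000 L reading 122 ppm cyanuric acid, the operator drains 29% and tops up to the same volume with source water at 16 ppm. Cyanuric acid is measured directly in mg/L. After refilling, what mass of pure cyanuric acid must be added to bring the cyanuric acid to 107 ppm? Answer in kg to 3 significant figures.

(a) Volume: 1160 m³ = 1,160,000 L.
(a) [OCl⁻]/[HOCl] = 10^(pH − pKa) = 10^(7.25 − 7.46) = 0.6166; fraction as HOCl = 1/(1 + 0.6166) = 0.6186.
(a) Free chlorine required for 2.49 ppm HOCl: 2.49 / 0.6186 = 4.025 ppm.
(a) FC to add: 4.025 − 0.5 = 3.525 mg/L as Cl₂.
(a) Cl₂ equivalent: 3.525 mg/L × 1,160,000 L = 4089 g.
(a) Product at 73.2% available Cl: 4089 / 0.732 = 5587 g.

(b) After draining 29% and refilling: 122 × 0.71 + 16 × 0.29 = 91.26 ppm.
(b) Deficit to target: 107 − 91.26 = 15.74 mg/L.
(b) Mass: 15.74 mg/L × 633,000 L = 9963 g cyanuric acid.

(a) 5.59 kg; (b) 9.96 kg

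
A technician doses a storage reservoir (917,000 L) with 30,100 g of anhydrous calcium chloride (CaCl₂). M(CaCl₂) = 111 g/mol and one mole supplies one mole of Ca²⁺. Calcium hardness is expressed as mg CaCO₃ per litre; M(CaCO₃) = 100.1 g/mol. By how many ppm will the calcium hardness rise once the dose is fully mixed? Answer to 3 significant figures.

29.6 ppm

Moles of Ca²⁺: 30,100 g ÷ 111 g/mol = 271.2 mol.
As CaCO₃: 271.2 mol × 100.1 g/mol = 27,140 g.
Rise: 27,140 g / 917,000 L × 1000 = 29.6 mg/L.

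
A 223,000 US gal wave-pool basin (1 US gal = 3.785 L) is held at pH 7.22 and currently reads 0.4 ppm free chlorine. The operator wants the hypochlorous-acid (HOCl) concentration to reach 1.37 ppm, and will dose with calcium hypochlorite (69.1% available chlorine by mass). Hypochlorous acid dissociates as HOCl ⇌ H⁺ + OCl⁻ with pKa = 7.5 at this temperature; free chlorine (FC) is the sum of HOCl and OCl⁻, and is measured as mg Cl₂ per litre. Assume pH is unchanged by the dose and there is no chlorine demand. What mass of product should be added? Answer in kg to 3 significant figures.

2.06 kg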